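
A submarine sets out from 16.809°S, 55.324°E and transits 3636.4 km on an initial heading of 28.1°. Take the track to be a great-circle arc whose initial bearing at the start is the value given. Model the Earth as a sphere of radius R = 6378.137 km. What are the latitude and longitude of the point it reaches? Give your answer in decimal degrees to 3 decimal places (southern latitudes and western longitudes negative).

Central angle δ = d/R = 0.570135 rad.
Converting: φ₁ = -0.293372 rad, θ = 0.490438 rad.
sin φ₂ = sin φ₁ cos δ + cos φ₁ sin δ cos θ = (-0.289182)(0.841828) + (0.957274)(0.539746)(0.882127) = 0.212340
φ₂ = asin(0.212340) = 0.213969 rad = 12.260°.
For the longitude increment, Δλ = atan2( sin θ sin δ cos φ₁, cos δ − sin φ₁ sin φ₂ ) = atan2(0.243365, 0.903233) = 15.080°.
λ₂ = λ₁ + Δλ = 70.404°.

latitude 12.260°, longitude 70.404°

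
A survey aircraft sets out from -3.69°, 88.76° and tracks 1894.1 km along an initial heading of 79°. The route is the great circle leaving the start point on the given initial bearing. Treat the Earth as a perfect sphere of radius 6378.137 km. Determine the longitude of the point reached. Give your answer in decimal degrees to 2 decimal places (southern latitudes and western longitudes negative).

longitude 105.45°

δ = 1894.1/6378.137 = 0.296968 rad (17.0150°).
Start latitude φ₁ = -0.064403 rad; initial bearing θ = 1.378810 rad.
Destination latitude: φ₂ = arcsin( sin φ₁ cos δ + cos φ₁ sin δ cos θ ) = arcsin(-0.005822) = -0.33°.
Then Δλ = atan2(0.286650, 0.955854) = 0.291355 rad, from sin θ sin δ cos φ₁ over cos δ − sin φ₁ sin φ₂.
λ₂ = 88.76° + 16.69° = 105.45°.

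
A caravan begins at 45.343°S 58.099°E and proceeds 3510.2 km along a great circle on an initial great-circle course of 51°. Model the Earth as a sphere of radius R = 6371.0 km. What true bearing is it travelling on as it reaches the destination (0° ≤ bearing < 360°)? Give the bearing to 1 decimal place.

Central angle δ = d/R = 0.550965 rad.
Start latitude φ₁ = -0.791385 rad; initial bearing θ = 0.890118 rad.
Destination latitude: φ₂ = arcsin( sin φ₁ cos δ + cos φ₁ sin δ cos θ ) = arcsin(-0.374503) = -21.994°.
Δλ = atan2( sin θ sin δ cos φ₁ , cos δ − sin φ₁ sin φ₂ ) = atan2(0.285955, 0.585625) = 0.454235 rad = 26.026°.
λ₂ = 58.099° + 26.026° = 84.125°.
The forward bearing on arrival equals the back-azimuth from the destination plus 180°.
Back-azimuth from P₂ (-22.0°, 84.1°) to P₁ (-45.3°, 58.1°), with Δλ' = λ₁ − λ₂ = -26.0°: atan2( sin Δλ' cos φ₁ , cos φ₂ sin φ₁ − sin φ₂ cos φ₁ cos Δλ' ) = 216.1°.
Final bearing = (216.1° + 180°) mod 360° = 36.1°.

final bearing 36.1°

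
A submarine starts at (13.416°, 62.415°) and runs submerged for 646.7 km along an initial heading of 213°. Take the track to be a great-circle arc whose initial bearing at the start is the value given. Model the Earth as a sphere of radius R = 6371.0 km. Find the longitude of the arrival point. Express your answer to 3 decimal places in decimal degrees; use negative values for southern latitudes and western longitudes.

Angular distance δ = d/R = 646.7 / 6371 = 0.101507 rad.
With φ₁ = 13.416° = 0.234153 rad and θ = 213° = 3.717551 rad:
Destination latitude: φ₂ = arcsin( sin φ₁ cos δ + cos φ₁ sin δ cos θ ) = arcsin(0.148160) = 8.520°.
Δλ = atan2( sin θ sin δ cos φ₁ , cos δ − sin φ₁ sin φ₂ ) = atan2(-0.053684, 0.960477) = -0.055835 rad = -3.199°.
Hence λ₂ = 62.415° + -3.199° = 59.216°.

longitude 59.216°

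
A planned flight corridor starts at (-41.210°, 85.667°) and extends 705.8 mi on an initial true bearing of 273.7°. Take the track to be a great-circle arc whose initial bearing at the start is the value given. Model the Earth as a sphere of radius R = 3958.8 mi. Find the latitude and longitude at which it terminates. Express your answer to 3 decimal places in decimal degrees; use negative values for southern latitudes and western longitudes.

latitude -39.775°, longitude 72.354°

Central angle δ = d/R = 0.178286 rad.
With φ₁ = -41.210° = -0.719250 rad and θ = 273.7° = 4.776966 rad:
sin φ₂ = sin φ₁ cos δ + cos φ₁ sin δ cos θ = (-0.658821)(0.984149) + (0.752300)(0.177343)(0.064532) = -0.639768
φ₂ = asin(-0.639768) = -0.694197 rad = -39.775°.
Then Δλ = atan2(-0.133137, 0.562656) = -0.232349 rad, from sin θ sin δ cos φ₁ over cos δ − sin φ₁ sin φ₂.
Hence λ₂ = 85.667° + -13.313° = 72.354°.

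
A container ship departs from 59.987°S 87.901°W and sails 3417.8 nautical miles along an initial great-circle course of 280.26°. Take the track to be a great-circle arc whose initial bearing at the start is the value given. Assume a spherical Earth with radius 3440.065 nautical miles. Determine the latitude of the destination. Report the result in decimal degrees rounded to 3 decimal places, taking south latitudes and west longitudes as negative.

latitude -23.447°

The arc subtends δ = 3417.8/3440.065 = 0.993528 rad at the centre.
Start latitude φ₁ = -1.046971 rad; initial bearing θ = 4.891460 rad.
Destination latitude: φ₂ = arcsin( sin φ₁ cos δ + cos φ₁ sin δ cos θ ) = arcsin(-0.397905) = -23.447°.
Then Δλ = atan2(-0.412441, 0.201187) = -1.116960 rad, from sin θ sin δ cos φ₁ over cos δ − sin φ₁ sin φ₂.
Hence λ₂ = -87.901° + -63.997° = -151.898°.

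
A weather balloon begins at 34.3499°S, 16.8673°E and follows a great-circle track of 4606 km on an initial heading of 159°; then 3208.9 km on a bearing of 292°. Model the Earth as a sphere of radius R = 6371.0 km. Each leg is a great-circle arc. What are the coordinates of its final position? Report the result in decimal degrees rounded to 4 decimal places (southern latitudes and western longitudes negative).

latitude -48.7756°, longitude 15.3263°

Apply the spherical direct solution leg by leg, carrying full precision between legs.
Leg 1: from (-34.3499°, 16.8673°), δ = 4606/6371 = 0.722963 rad, θ = 159° → φ = -68.9150°, λ = 58.0958°.
Leg 2: from (-68.9150°, 58.0958°), δ = 3208.9/6371 = 0.503673 rad, θ = 292° → φ = -48.7756°, λ = 15.3263°.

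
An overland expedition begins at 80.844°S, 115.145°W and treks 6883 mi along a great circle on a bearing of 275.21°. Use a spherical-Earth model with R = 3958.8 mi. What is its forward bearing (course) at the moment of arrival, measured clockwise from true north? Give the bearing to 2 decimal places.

final bearing 350.73°

Central angle δ = d/R = 1.738658 rad.
Converting: φ₁ = -1.410994 rad, θ = 4.803321 rad.
Destination latitude: φ₂ = arcsin( sin φ₁ cos δ + cos φ₁ sin δ cos θ ) = arcsin(0.179192) = 10.323°.
Then Δλ = atan2(-0.156238, 0.009834) = -1.507934 rad, from sin θ sin δ cos φ₁ over cos δ − sin φ₁ sin φ₂.
λ₂ = -115.145° + -86.398° = -201.543°, normalized to (−180°, 180°] → 158.457°.
The forward bearing on arrival equals the back-azimuth from the destination plus 180°.
Back-azimuth from P₂ (10.32°, 158.46°) to P₁ (-80.84°, -115.14°), with Δλ' = λ₁ − λ₂ = -273.60°: atan2( sin Δλ' cos φ₁ , cos φ₂ sin φ₁ − sin φ₂ cos φ₁ cos Δλ' ) = 170.73°.
Final bearing = (170.73° + 180°) mod 360° = 350.73°.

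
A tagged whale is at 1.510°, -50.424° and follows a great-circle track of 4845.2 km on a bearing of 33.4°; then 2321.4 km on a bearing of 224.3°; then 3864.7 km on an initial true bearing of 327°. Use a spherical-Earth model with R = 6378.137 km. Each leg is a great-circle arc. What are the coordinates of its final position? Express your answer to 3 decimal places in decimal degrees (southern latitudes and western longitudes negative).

Apply the spherical direct solution leg by leg, carrying full precision between legs.
Leg 1: from (1.510°, -50.424°), δ = 4845.2/6378.137 = 0.759658 rad, θ = 33.4° → φ = 36.430°, λ = -22.313°.
Leg 2: from (36.430°, -22.313°), δ = 2321.4/6378.137 = 0.363962 rad, θ = 224.3° → φ = 20.485°, λ = -37.704°.
Leg 3: from (20.485°, -37.704°), δ = 3864.7/6378.137 = 0.605929 rad, θ = 327° → φ = 47.316°, λ = -64.932°.

latitude 47.316°, longitude -64.932°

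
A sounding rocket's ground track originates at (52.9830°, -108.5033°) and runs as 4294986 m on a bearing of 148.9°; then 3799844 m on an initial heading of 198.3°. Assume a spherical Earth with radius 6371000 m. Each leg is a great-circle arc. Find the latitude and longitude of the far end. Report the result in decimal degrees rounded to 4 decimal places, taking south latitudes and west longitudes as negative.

latitude -14.9834°, longitude -99.2542°

Apply the spherical direct solution leg by leg, carrying full precision between legs.
Leg 1: from (52.9830°, -108.5033°), δ = 4294986/6371000 = 0.674146 rad, θ = 148.9° → φ = 17.5769°, λ = -88.7344°.
Leg 2: from (17.5769°, -88.7344°), δ = 3799844/6371000 = 0.596428 rad, θ = 198.3° → φ = -14.9834°, λ = -99.2542°.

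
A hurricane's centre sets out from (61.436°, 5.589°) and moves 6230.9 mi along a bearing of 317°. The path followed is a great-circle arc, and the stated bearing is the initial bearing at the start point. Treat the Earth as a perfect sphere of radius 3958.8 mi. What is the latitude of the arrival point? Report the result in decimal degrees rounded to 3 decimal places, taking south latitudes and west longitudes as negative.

Angular distance δ = d/R = 6230.9 / 3958.8 = 1.573937 rad.
Start latitude φ₁ = 1.072260 rad; initial bearing θ = 5.532694 rad.
Destination latitude: φ₂ = arcsin( sin φ₁ cos δ + cos φ₁ sin δ cos θ ) = arcsin(0.346930) = 20.300°.
Then Δλ = atan2(-0.326089, -0.307843) = -2.327420 rad, from sin θ sin δ cos φ₁ over cos δ − sin φ₁ sin φ₂.
λ₂ = λ₁ + Δλ = -127.762°.

latitude 20.300°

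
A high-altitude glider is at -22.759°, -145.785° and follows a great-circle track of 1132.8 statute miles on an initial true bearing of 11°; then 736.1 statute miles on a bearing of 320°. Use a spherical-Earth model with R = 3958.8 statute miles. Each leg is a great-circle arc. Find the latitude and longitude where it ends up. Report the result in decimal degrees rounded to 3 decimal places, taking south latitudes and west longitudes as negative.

latitude 1.549°, longitude -149.504°

Apply the spherical direct solution leg by leg, carrying full precision between legs.
Leg 1: from (-22.759°, -145.785°), δ = 1132.8/3958.8 = 0.286147 rad, θ = 11° → φ = -6.640°, λ = -142.677°.
Leg 2: from (-6.640°, -142.677°), δ = 736.1/3958.8 = 0.185940 rad, θ = 320° → φ = 1.549°, λ = -149.504°.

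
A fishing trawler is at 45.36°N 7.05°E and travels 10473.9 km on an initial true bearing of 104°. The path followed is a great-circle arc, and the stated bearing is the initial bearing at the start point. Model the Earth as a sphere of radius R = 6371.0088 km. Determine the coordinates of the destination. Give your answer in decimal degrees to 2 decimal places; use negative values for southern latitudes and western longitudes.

latitude -12.80°, longitude 89.96°

Central angle δ = d/R = 1.643994 rad.
Start latitude φ₁ = 0.791681 rad; initial bearing θ = 1.815142 rad.
sin φ₂ = sin φ₁ cos δ + cos φ₁ sin δ cos θ = (0.711536)(-0.073132) + (0.702650)(0.997322)(-0.241922) = -0.221567
φ₂ = asin(-0.221567) = -0.223422 rad = -12.80°.
For the longitude increment, Δλ = atan2( sin θ sin δ cos φ₁, cos δ − sin φ₁ sin φ₂ ) = atan2(0.679953, 0.084521) = 82.91°.
λ₂ = 7.05° + 82.91° = 89.96°.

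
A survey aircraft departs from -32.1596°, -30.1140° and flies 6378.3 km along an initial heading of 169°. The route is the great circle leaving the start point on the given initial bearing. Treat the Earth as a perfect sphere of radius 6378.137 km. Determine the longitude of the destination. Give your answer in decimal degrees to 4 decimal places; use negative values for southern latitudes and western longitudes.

longitude 53.5921°

Central angle δ = d/R = 1.000026 rad.
Converting: φ₁ = -0.561291 rad, θ = 2.949606 rad.
Destination latitude: φ₂ = arcsin( sin φ₁ cos δ + cos φ₁ sin δ cos θ ) = arcsin(-0.986867) = -80.7039°.
For the longitude increment, Δλ = atan2( sin θ sin δ cos φ₁, cos δ − sin φ₁ sin φ₂ ) = atan2(0.135927, 0.014992) = 83.7061°.
λ₂ = λ₁ + Δλ = 53.5921°.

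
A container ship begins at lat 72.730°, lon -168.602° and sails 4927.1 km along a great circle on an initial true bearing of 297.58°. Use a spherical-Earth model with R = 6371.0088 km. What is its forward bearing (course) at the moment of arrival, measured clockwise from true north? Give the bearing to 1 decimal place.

Central angle δ = d/R = 0.773363 rad.
Start latitude φ₁ = 1.269378 rad; initial bearing θ = 5.193751 rad.
Applying the spherical law of cosines for sides, sin φ₂ = sin φ₁ cos δ + cos φ₁ sin δ cos θ = 0.779320, so φ₂ = 51.198°.
For the longitude increment, Δλ = atan2( sin θ sin δ cos φ₁, cos δ − sin φ₁ sin φ₂ ) = atan2(-0.183815, -0.028620) = -98.850°.
λ₂ = -168.602° + -98.850° = -267.452°, normalized to (−180°, 180°] → 92.548°.
The forward bearing on arrival equals the back-azimuth from the destination plus 180°.
Back-azimuth from P₂ (51.2°, 92.5°) to P₁ (72.7°, -168.6°), with Δλ' = λ₁ − λ₂ = -261.2°: atan2( sin Δλ' cos φ₁ , cos φ₂ sin φ₁ − sin φ₂ cos φ₁ cos Δλ' ) = 24.8°.
Final bearing = (24.8° + 180°) mod 360° = 204.8°.

final bearing 204.8°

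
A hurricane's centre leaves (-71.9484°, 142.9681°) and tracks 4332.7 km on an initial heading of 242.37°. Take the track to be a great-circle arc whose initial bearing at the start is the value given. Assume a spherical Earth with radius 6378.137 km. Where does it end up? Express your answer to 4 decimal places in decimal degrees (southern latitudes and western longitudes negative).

latitude -56.0986°, longitude 49.2744°

Central angle δ = d/R = 0.679305 rad.
Start latitude φ₁ = -1.255736 rad; initial bearing θ = 4.230155 rad.
sin φ₂ = sin φ₁ cos δ + cos φ₁ sin δ cos θ = (-0.950778)(0.778010) + (0.309873)(0.628252)(-0.463760) = -0.829998
φ₂ = asin(-0.829998) = -0.979105 rad = -56.0986°.
For the longitude increment, Δλ = atan2( sin θ sin δ cos φ₁, cos δ − sin φ₁ sin φ₂ ) = atan2(-0.172478, -0.011135) = -93.6937°.
λ₂ = 142.9681° + -93.6937° = 49.2744°.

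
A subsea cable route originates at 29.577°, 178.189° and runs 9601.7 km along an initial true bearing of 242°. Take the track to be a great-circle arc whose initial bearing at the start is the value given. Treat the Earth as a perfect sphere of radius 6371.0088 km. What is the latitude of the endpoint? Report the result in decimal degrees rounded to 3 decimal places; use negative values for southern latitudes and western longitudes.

δ = 9601.7/6371.0088 = 1.507093 rad (86.3500°).
Start latitude φ₁ = 0.516216 rad; initial bearing θ = 4.223697 rad.
Destination latitude: φ₂ = arcsin( sin φ₁ cos δ + cos φ₁ sin δ cos θ ) = arcsin(-0.376046) = -22.089°.
Then Δλ = atan2(-0.766336, 0.249274) = -1.256311 rad, from sin θ sin δ cos φ₁ over cos δ − sin φ₁ sin φ₂.
λ₂ = λ₁ + Δλ = 106.208°.

latitude -22.089°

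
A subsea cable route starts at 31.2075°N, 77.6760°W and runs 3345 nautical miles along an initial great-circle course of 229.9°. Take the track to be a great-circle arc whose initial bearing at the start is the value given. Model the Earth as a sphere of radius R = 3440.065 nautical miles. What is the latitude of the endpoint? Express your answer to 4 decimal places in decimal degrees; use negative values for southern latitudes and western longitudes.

latitude -9.3977°

Central angle δ = d/R = 0.972365 rad.
Converting: φ₁ = 0.544674 rad, θ = 4.012512 rad.
Destination latitude: φ₂ = arcsin( sin φ₁ cos δ + cos φ₁ sin δ cos θ ) = arcsin(-0.163287) = -9.3977°.
Then Δλ = atan2(-0.540542, 0.647952) = -0.695268 rad, from sin θ sin δ cos φ₁ over cos δ − sin φ₁ sin φ₂.
Hence λ₂ = -77.6760° + -39.8359° = -117.5119°.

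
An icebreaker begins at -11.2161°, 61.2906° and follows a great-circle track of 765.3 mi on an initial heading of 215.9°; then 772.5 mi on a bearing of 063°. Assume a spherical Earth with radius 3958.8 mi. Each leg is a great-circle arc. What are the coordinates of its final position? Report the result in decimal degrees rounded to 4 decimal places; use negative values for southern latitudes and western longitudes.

latitude -14.7347°, longitude 64.6919°

Apply the spherical direct solution leg by leg, carrying full precision between legs.
Leg 1: from (-11.2161°, 61.2906°), δ = 765.3/3958.8 = 0.193316 rad, θ = 215.9° → φ = -20.0924°, λ = 54.4013°.
Leg 2: from (-20.0924°, 54.4013°), δ = 772.5/3958.8 = 0.195135 rad, θ = 63° → φ = -14.7347°, λ = 64.6919°.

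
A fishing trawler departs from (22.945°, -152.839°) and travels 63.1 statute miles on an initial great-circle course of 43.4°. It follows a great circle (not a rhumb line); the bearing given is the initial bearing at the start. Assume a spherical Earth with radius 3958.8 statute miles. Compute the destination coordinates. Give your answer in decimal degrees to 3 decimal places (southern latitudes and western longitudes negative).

The arc subtends δ = 63.1/3958.8 = 0.015939 rad at the centre.
Converting: φ₁ = 0.400466 rad, θ = 0.757473 rad.
Applying the spherical law of cosines for sides, sin φ₂ = sin φ₁ cos δ + cos φ₁ sin δ cos θ = 0.400462, so φ₂ = 23.607°.
Then Δλ = atan2(0.010085, 0.843754) = 0.011952 rad, from sin θ sin δ cos φ₁ over cos δ − sin φ₁ sin φ₂.
Hence λ₂ = -152.839° + 0.685° = -152.154°.

latitude 23.607°, longitude -152.154°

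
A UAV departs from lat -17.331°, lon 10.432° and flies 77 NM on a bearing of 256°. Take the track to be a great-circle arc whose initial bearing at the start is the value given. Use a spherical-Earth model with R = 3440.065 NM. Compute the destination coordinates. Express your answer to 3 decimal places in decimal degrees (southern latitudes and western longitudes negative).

latitude -17.637°, longitude 9.126°

δ = 77/3440.065 = 0.022383 rad (1.2825°).
With φ₁ = -17.331° = -0.302483 rad and θ = 256° = 4.468043 rad:
Destination latitude: φ₂ = arcsin( sin φ₁ cos δ + cos φ₁ sin δ cos θ ) = arcsin(-0.302986) = -17.637°.
Then Δλ = atan2(-0.020731, 0.909493) = -0.022790 rad, from sin θ sin δ cos φ₁ over cos δ − sin φ₁ sin φ₂.
Hence λ₂ = 10.432° + -1.306° = 9.126°.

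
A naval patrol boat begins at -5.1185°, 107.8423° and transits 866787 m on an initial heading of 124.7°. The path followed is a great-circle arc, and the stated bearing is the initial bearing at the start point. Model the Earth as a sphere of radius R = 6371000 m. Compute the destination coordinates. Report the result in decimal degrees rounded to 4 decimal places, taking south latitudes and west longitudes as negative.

latitude -9.5145°, longitude 114.3343°

δ = 866787/6371000 = 0.136052 rad (7.7952°).
Converting: φ₁ = -0.089335 rad, θ = 2.176426 rad.
sin φ₂ = sin φ₁ cos δ + cos φ₁ sin δ cos θ = (-0.089216)(0.990759) + (0.996012)(0.135633)(-0.569280) = -0.165296
φ₂ = asin(-0.165296) = -0.166059 rad = -9.5145°.
For the longitude increment, Δλ = atan2( sin θ sin δ cos φ₁, cos δ − sin φ₁ sin φ₂ ) = atan2(0.111065, 0.976012) = 6.4920°.
λ₂ = λ₁ + Δλ = 114.3343°.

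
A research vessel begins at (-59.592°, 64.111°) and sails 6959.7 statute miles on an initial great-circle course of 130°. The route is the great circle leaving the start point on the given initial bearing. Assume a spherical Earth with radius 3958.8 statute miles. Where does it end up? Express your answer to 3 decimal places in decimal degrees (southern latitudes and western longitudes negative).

Angular distance δ = d/R = 6959.7 / 3958.8 = 1.758033 rad.
Converting: φ₁ = -1.040077 rad, θ = 2.268928 rad.
Destination latitude: φ₂ = arcsin( sin φ₁ cos δ + cos φ₁ sin δ cos θ ) = arcsin(-0.159124) = -9.156°.
Then Δλ = atan2(0.380960, -0.323380) = 2.274626 rad, from sin θ sin δ cos φ₁ over cos δ − sin φ₁ sin φ₂.
λ₂ = 64.111° + 130.326° = 194.437°, normalized to (−180°, 180°] → -165.563°.

latitude -9.156°, longitude -165.563°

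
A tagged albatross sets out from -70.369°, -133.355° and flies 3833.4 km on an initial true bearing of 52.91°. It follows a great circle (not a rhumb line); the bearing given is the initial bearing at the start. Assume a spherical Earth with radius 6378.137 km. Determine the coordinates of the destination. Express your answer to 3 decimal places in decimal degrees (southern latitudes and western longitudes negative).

latitude -41.472°, longitude -96.341°

Central angle δ = d/R = 0.601022 rad.
With φ₁ = -70.369° = -1.228171 rad and θ = 52.91° = 0.923454 rad:
Applying the spherical law of cosines for sides, sin φ₂ = sin φ₁ cos δ + cos φ₁ sin δ cos θ = -0.662248, so φ₂ = -41.472°.
Then Δλ = atan2(0.151546, 0.201003) = 0.646024 rad, from sin θ sin δ cos φ₁ over cos δ − sin φ₁ sin φ₂.
λ₂ = -133.355° + 37.014° = -96.341°.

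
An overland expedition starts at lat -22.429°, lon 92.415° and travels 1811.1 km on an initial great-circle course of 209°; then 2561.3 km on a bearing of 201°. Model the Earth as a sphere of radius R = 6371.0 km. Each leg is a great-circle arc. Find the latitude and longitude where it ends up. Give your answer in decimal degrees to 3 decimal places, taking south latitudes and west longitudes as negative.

Apply the spherical direct solution leg by leg, carrying full precision between legs.
Leg 1: from (-22.429°, 92.415°), δ = 1811.1/6371 = 0.284272 rad, θ = 209° → φ = -36.368°, λ = 82.694°.
Leg 2: from (-36.368°, 82.694°), δ = 2561.3/6371 = 0.402025 rad, θ = 201° → φ = -57.122°, λ = 67.724°.

latitude -57.122°, longitude 67.724°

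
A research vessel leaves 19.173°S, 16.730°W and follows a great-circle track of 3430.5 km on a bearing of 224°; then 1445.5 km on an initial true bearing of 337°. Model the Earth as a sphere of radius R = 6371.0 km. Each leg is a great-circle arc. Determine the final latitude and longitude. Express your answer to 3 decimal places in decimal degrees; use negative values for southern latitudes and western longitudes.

latitude -26.967°, longitude -49.705°

Apply the spherical direct solution leg by leg, carrying full precision between legs.
Leg 1: from (-19.173°, -16.730°), δ = 3430.5/6371 = 0.538456 rad, θ = 224° → φ = -39.078°, λ = -44.045°.
Leg 2: from (-39.078°, -44.045°), δ = 1445.5/6371 = 0.226887 rad, θ = 337° → φ = -26.967°, λ = -49.705°.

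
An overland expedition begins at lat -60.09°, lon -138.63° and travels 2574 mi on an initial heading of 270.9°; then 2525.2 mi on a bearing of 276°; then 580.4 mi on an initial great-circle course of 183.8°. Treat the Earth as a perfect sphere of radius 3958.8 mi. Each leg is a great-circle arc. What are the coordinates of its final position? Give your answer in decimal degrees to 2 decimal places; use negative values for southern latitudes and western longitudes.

Apply the spherical direct solution leg by leg, carrying full precision between legs.
Leg 1: from (-60.09°, -138.63°), δ = 2574/3958.8 = 0.650197 rad, θ = 270.9° → φ = -43.25°, λ = 165.17°.
Leg 2: from (-43.25°, 165.17°), δ = 2525.2/3958.8 = 0.637870 rad, θ = 276° → φ = -30.34°, λ = 121.84°.
Leg 3: from (-30.34°, 121.84°), δ = 580.4/3958.8 = 0.146610 rad, θ = 183.8° → φ = -38.72°, λ = 121.13°.

latitude -38.72°, longitude 121.13°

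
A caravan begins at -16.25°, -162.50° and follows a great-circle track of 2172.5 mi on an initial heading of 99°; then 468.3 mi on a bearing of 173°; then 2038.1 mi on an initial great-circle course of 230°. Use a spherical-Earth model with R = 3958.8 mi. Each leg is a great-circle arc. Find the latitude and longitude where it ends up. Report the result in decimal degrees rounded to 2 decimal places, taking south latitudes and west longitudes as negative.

latitude -41.08°, longitude -158.71°

Apply the spherical direct solution leg by leg, carrying full precision between legs.
Leg 1: from (-16.25°, -162.50°), δ = 2172.5/3958.8 = 0.548777 rad, θ = 99° → φ = -18.49°, λ = -129.59°.
Leg 2: from (-18.49°, -129.59°), δ = 468.3/3958.8 = 0.118293 rad, θ = 173° → φ = -25.21°, λ = -128.68°.
Leg 3: from (-25.21°, -128.68°), δ = 2038.1/3958.8 = 0.514828 rad, θ = 230° → φ = -41.08°, λ = -158.71°.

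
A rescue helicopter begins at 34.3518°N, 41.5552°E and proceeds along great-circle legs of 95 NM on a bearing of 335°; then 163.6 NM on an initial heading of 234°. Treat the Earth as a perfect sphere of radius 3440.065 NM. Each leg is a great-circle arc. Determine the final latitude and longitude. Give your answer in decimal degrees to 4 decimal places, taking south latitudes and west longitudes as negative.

latitude 34.1519°, longitude 38.0672°

Apply the spherical direct solution leg by leg, carrying full precision between legs.
Leg 1: from (34.3518°, 41.5552°), δ = 95/3440.065 = 0.027616 rad, θ = 335° → φ = 35.7831°, λ = 40.7310°.
Leg 2: from (35.7831°, 40.7310°), δ = 163.6/3440.065 = 0.047557 rad, θ = 234° → φ = 34.1519°, λ = 38.0672°.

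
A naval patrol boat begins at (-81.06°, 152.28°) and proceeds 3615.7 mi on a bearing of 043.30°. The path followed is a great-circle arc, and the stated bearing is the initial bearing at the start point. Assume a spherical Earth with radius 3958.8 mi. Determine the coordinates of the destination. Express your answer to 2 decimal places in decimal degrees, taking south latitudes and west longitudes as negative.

Angular distance δ = d/R = 3615.7 / 3958.8 = 0.913332 rad.
Converting: φ₁ = -1.414764 rad, θ = 0.755728 rad.
Applying the spherical law of cosines for sides, sin φ₂ = sin φ₁ cos δ + cos φ₁ sin δ cos θ = -0.514167, so φ₂ = -30.94°.
Δλ = atan2( sin θ sin δ cos φ₁ , cos δ − sin φ₁ sin φ₂ ) = atan2(0.084360, 0.103191) = 0.685329 rad = 39.27°.
λ₂ = 152.28° + 39.27° = 191.55°, normalized to (−180°, 180°] → -168.45°.

latitude -30.94°, longitude -168.45°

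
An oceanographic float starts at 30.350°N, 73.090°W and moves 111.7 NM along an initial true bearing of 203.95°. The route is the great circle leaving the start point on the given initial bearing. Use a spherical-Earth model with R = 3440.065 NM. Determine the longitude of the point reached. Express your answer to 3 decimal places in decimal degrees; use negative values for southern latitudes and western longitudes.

Angular distance δ = d/R = 111.7 / 3440.065 = 0.032470 rad.
Converting: φ₁ = 0.529707 rad, θ = 3.559599 rad.
Applying the spherical law of cosines for sides, sin φ₂ = sin φ₁ cos δ + cos φ₁ sin δ cos θ = 0.479411, so φ₂ = 28.647°.
Δλ = atan2( sin θ sin δ cos φ₁ , cos δ − sin φ₁ sin φ₂ ) = atan2(-0.011373, 0.757236) = -0.015017 rad = -0.860°.
Hence λ₂ = -73.090° + -0.860° = -73.950°.

longitude -73.950°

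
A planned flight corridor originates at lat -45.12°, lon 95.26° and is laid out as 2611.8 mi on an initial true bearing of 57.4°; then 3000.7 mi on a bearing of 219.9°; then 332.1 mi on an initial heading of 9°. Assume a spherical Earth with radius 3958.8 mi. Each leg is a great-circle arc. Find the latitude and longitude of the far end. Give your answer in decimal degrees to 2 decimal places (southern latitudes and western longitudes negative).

latitude -42.62°, longitude 88.77°

Apply the spherical direct solution leg by leg, carrying full precision between legs.
Leg 1: from (-45.12°, 95.26°), δ = 2611.8/3958.8 = 0.659745 rad, θ = 57.4° → φ = -19.08°, λ = 128.38°.
Leg 2: from (-19.08°, 128.38°), δ = 3000.7/3958.8 = 0.757982 rad, θ = 219.9° → φ = -47.38°, λ = 87.75°.
Leg 3: from (-47.38°, 87.75°), δ = 332.1/3958.8 = 0.083889 rad, θ = 9° → φ = -42.62°, λ = 88.77°.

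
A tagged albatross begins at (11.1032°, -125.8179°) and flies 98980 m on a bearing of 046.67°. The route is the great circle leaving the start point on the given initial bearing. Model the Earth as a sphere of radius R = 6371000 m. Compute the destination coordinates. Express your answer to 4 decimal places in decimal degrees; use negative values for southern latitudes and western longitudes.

latitude 11.7133°, longitude -125.1566°

Angular distance δ = d/R = 98980 / 6371000 = 0.015536 rad.
Converting: φ₁ = 0.193787 rad, θ = 0.814545 rad.
Applying the spherical law of cosines for sides, sin φ₂ = sin φ₁ cos δ + cos φ₁ sin δ cos θ = 0.203014, so φ₂ = 11.7133°.
Then Δλ = atan2(0.011089, 0.960783) = 0.011541 rad, from sin θ sin δ cos φ₁ over cos δ − sin φ₁ sin φ₂.
Hence λ₂ = -125.8179° + 0.6613° = -125.1566°.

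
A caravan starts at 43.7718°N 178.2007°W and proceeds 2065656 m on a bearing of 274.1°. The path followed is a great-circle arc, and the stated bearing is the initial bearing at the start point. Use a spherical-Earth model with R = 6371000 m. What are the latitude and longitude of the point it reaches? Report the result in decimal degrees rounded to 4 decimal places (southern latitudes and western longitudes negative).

Central angle δ = d/R = 0.324228 rad.
With φ₁ = 43.7718° = 0.763962 rad and θ = 274.1° = 4.783947 rad:
sin φ₂ = sin φ₁ cos δ + cos φ₁ sin δ cos θ = (0.691788)(0.947897) + (0.722101)(0.318577)(0.071497) = 0.672191
φ₂ = asin(0.672191) = 0.737164 rad = 42.2364°.
For the longitude increment, Δλ = atan2( sin θ sin δ cos φ₁, cos δ − sin φ₁ sin φ₂ ) = atan2(-0.229456, 0.482883) = -25.4161°.
λ₂ = -178.2007° + -25.4161° = -203.6168°, normalized to (−180°, 180°] → 156.3832°.

latitude 42.2364°, longitude 156.3832°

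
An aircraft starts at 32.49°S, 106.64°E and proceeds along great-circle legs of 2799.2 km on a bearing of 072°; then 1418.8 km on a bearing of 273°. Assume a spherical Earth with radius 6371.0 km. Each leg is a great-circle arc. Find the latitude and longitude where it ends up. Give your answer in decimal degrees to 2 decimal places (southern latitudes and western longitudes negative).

latitude -20.81°, longitude 118.87°

Apply the spherical direct solution leg by leg, carrying full precision between legs.
Leg 1: from (-32.49°, 106.64°), δ = 2799.2/6371 = 0.439366 rad, θ = 72° → φ = -22.04°, λ = 132.52°.
Leg 2: from (-22.04°, 132.52°), δ = 1418.8/6371 = 0.222697 rad, θ = 273° → φ = -20.81°, λ = 118.87°.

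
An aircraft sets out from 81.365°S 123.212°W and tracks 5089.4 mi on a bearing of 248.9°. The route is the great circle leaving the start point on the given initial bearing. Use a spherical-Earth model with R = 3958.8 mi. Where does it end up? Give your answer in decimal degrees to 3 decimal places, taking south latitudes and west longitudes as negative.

The arc subtends δ = 5089.4/3958.8 = 1.285592 rad at the centre.
Converting: φ₁ = -1.420087 rad, θ = 4.344125 rad.
Applying the spherical law of cosines for sides, sin φ₂ = sin φ₁ cos δ + cos φ₁ sin δ cos θ = -0.330031, so φ₂ = -19.271°.
Δλ = atan2( sin θ sin δ cos φ₁ , cos δ − sin φ₁ sin φ₂ ) = atan2(-0.134415, -0.044936) = -1.893426 rad = -108.485°.
λ₂ = -123.212° + -108.485° = -231.697°, normalized to (−180°, 180°] → 128.303°.

latitude -19.271°, longitude 128.303°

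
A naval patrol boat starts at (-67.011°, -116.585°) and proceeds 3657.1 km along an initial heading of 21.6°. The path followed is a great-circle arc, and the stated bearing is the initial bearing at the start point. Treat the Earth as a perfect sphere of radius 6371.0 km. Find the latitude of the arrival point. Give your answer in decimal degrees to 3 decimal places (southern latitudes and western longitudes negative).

latitude -35.159°

Central angle δ = d/R = 0.574023 rad.
Start latitude φ₁ = -1.169563 rad; initial bearing θ = 0.376991 rad.
sin φ₂ = sin φ₁ cos δ + cos φ₁ sin δ cos θ = (-0.920580)(0.839723) + (0.390554)(0.543015)(0.929776) = -0.575848
φ₂ = asin(-0.575848) = -0.613641 rad = -35.159°.
Then Δλ = atan2(0.078071, 0.309609) = 0.247010 rad, from sin θ sin δ cos φ₁ over cos δ − sin φ₁ sin φ₂.
λ₂ = -116.585° + 14.153° = -102.432°.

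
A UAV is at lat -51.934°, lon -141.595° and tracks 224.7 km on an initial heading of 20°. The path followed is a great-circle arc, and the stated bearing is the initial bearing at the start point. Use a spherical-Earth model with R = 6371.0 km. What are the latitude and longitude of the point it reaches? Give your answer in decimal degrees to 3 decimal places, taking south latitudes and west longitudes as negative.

δ = 224.7/6371 = 0.035269 rad (2.0208°).
Start latitude φ₁ = -0.906419 rad; initial bearing θ = 0.349066 rad.
Destination latitude: φ₂ = arcsin( sin φ₁ cos δ + cos φ₁ sin δ cos θ ) = arcsin(-0.766381) = -50.030°.
Δλ = atan2( sin θ sin δ cos φ₁ , cos δ − sin φ₁ sin φ₂ ) = atan2(0.007436, 0.396005) = 0.018775 rad = 1.076°.
λ₂ = λ₁ + Δλ = -140.519°.

latitude -50.030°, longitude -140.519°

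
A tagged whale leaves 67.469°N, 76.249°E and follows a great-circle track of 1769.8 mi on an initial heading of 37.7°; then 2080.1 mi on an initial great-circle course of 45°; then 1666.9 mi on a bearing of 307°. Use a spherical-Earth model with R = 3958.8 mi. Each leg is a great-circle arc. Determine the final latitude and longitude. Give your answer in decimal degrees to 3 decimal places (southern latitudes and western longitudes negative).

latitude 69.830°, longitude -163.856°

Apply the spherical direct solution leg by leg, carrying full precision between legs.
Leg 1: from (67.469°, 76.249°), δ = 1769.8/3958.8 = 0.447055 rad, θ = 37.7° → φ = 74.572°, λ = 159.865°.
Leg 2: from (74.572°, 159.865°), δ = 2080.1/3958.8 = 0.525437 rad, θ = 45° → φ = 68.169°, λ = -92.645°.
Leg 3: from (68.169°, -92.645°), δ = 1666.9/3958.8 = 0.421062 rad, θ = 307° → φ = 69.830°, λ = -163.856°.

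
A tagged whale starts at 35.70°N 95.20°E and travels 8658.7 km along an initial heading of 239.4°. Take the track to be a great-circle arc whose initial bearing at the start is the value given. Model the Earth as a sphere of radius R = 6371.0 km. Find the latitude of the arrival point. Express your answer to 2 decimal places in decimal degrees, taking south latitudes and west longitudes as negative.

latitude -16.35°

The arc subtends δ = 8658.7/6371 = 1.359080 rad at the centre.
Start latitude φ₁ = 0.623083 rad; initial bearing θ = 4.178318 rad.
sin φ₂ = sin φ₁ cos δ + cos φ₁ sin δ cos θ = (0.583541)(0.210138) + (0.812084)(0.977672)(-0.509041) = -0.281530
φ₂ = asin(-0.281530) = -0.285388 rad = -16.35°.
Δλ = atan2( sin θ sin δ cos φ₁ , cos δ − sin φ₁ sin φ₂ ) = atan2(-0.683387, 0.374422) = -1.069573 rad = -61.28°.
Hence λ₂ = 95.20° + -61.28° = 33.92°.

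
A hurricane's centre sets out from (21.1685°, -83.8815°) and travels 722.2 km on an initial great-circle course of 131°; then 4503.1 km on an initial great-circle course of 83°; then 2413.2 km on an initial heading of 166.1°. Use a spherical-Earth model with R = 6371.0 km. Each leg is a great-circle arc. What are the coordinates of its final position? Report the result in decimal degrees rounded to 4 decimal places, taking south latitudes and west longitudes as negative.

latitude -3.8926°, longitude -31.2172°

Apply the spherical direct solution leg by leg, carrying full precision between legs.
Leg 1: from (21.1685°, -83.8815°), δ = 722.2/6371 = 0.113357 rad, θ = 131° → φ = 16.8335°, λ = -78.7645°.
Leg 2: from (16.8335°, -78.7645°), δ = 4503.1/6371 = 0.706812 rad, θ = 83° → φ = 17.2156°, λ = -36.3254°.
Leg 3: from (17.2156°, -36.3254°), δ = 2413.2/6371 = 0.378779 rad, θ = 166.1° → φ = -3.8926°, λ = -31.2172°.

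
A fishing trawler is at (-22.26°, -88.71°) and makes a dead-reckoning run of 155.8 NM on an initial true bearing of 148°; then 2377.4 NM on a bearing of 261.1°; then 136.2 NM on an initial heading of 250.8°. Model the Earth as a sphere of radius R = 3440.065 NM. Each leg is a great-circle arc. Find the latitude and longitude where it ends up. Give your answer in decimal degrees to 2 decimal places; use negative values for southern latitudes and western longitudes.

Apply the spherical direct solution leg by leg, carrying full precision between legs.
Leg 1: from (-22.26°, -88.71°), δ = 155.8/3440.065 = 0.045290 rad, θ = 148° → φ = -24.45°, λ = -87.20°.
Leg 2: from (-24.45°, -87.20°), δ = 2377.4/3440.065 = 0.691092 rad, θ = 261.1° → φ = -24.13°, λ = -130.83°.
Leg 3: from (-24.13°, -130.83°), δ = 136.2/3440.065 = 0.039592 rad, θ = 250.8° → φ = -24.85°, λ = -133.19°.

latitude -24.85°, longitude -133.19°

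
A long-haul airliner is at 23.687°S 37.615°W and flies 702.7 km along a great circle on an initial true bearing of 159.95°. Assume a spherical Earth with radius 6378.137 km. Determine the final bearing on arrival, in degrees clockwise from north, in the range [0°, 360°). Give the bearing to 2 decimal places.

δ = 702.7/6378.137 = 0.110173 rad (6.3125°).
With φ₁ = -23.687° = -0.413416 rad and θ = 159.95° = 2.791654 rad:
Destination latitude: φ₂ = arcsin( sin φ₁ cos δ + cos φ₁ sin δ cos θ ) = arcsin(-0.493890) = -29.597°.
Then Δλ = atan2(0.034520, 0.795522) = 0.043365 rad, from sin θ sin δ cos φ₁ over cos δ − sin φ₁ sin φ₂.
Hence λ₂ = -37.615° + 2.485° = -35.130°.
The forward bearing on arrival equals the back-azimuth from the destination plus 180°.
Back-azimuth from P₂ (-29.60°, -35.13°) to P₁ (-23.69°, -37.62°), with Δλ' = λ₁ − λ₂ = -2.48°: atan2( sin Δλ' cos φ₁ , cos φ₂ sin φ₁ − sin φ₂ cos φ₁ cos Δλ' ) = 338.83°.
Final bearing = (338.83° + 180°) mod 360° = 158.83°.

final bearing 158.83°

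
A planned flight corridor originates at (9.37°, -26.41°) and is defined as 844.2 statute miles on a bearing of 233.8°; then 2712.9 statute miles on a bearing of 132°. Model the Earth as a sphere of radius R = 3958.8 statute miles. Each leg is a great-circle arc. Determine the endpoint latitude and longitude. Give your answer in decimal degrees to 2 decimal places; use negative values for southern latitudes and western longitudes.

Apply the spherical direct solution leg by leg, carrying full precision between legs.
Leg 1: from (9.37°, -26.41°), δ = 844.2/3958.8 = 0.213246 rad, θ = 233.8° → φ = 2.05°, λ = -36.25°.
Leg 2: from (2.05°, -36.25°), δ = 2712.9/3958.8 = 0.685283 rad, θ = 132° → φ = -23.30°, λ = -5.45°.

latitude -23.30°, longitude -5.45°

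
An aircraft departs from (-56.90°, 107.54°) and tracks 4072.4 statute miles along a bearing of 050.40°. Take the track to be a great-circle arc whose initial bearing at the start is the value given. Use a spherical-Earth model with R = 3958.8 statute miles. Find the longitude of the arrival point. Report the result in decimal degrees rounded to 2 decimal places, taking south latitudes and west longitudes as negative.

longitude 149.30°

The arc subtends δ = 4072.4/3958.8 = 1.028696 rad at the centre.
Start latitude φ₁ = -0.993092 rad; initial bearing θ = 0.879646 rad.
Destination latitude: φ₂ = arcsin( sin φ₁ cos δ + cos φ₁ sin δ cos θ ) = arcsin(-0.134019) = -7.70°.
Δλ = atan2( sin θ sin δ cos φ₁ , cos δ − sin φ₁ sin φ₂ ) = atan2(0.360450, 0.403666) = 0.728902 rad = 41.76°.
λ₂ = 107.54° + 41.76° = 149.30°.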